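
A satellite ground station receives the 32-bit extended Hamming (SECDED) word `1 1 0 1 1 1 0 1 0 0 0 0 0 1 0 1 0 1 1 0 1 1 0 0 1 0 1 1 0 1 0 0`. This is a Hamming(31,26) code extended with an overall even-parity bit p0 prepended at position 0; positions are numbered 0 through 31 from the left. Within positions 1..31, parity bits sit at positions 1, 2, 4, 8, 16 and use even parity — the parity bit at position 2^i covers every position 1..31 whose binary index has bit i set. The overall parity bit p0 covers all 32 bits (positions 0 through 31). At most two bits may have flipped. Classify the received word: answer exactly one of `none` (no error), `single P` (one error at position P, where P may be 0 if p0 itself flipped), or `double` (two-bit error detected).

s1: b1⊕b3⊕b5⊕b7⊕b9⊕b11⊕b13⊕b15⊕b17⊕b19⊕b21⊕b23⊕b25⊕b27⊕b29⊕b31 = 1⊕1⊕1⊕1⊕0⊕0⊕1⊕1⊕1⊕0⊕1⊕0⊕0⊕1⊕1⊕0 = 0
s2: b2⊕b3⊕b6⊕b7⊕b10⊕b11⊕b14⊕b15⊕b18⊕b19⊕b22⊕b23⊕b26⊕b27⊕b30⊕b31 = 0⊕1⊕0⊕1⊕0⊕0⊕0⊕1⊕1⊕0⊕0⊕0⊕1⊕1⊕0⊕0 = 0
s4: b4⊕b5⊕b6⊕b7⊕b12⊕b13⊕b14⊕b15⊕b20⊕b21⊕b22⊕b23⊕b28⊕b29⊕b30⊕b31 = 1⊕1⊕0⊕1⊕0⊕1⊕0⊕1⊕1⊕1⊕0⊕0⊕0⊕1⊕0⊕0 = 0
s8: b8⊕b9⊕b10⊕b11⊕b12⊕b13⊕b14⊕b15⊕b24⊕b25⊕b26⊕b27⊕b28⊕b29⊕b30⊕b31 = 0⊕0⊕0⊕0⊕0⊕1⊕0⊕1⊕1⊕0⊕1⊕1⊕0⊕1⊕0⊕0 = 0
s16: b16⊕b17⊕b18⊕b19⊕b20⊕b21⊕b22⊕b23⊕b24⊕b25⊕b26⊕b27⊕b28⊕b29⊕b30⊕b31 = 0⊕1⊕1⊕0⊕1⊕1⊕0⊕0⊕1⊕0⊕1⊕1⊕0⊕1⊕0⊕0 = 0
Syndrome (s16...s1) = 00000 → position 0 (no error).
Overall parity (XOR of all 32 bits, including p0): 1⊕1⊕0⊕1⊕1⊕1⊕0⊕1⊕0⊕0⊕0⊕0⊕0⊕1⊕0⊕1⊕0⊕1⊕1⊕0⊕1⊕1⊕0⊕0⊕1⊕0⊕1⊕1⊕0⊕1⊕0⊕0 = 0
Overall=0, syndrome position=0 → no error.

none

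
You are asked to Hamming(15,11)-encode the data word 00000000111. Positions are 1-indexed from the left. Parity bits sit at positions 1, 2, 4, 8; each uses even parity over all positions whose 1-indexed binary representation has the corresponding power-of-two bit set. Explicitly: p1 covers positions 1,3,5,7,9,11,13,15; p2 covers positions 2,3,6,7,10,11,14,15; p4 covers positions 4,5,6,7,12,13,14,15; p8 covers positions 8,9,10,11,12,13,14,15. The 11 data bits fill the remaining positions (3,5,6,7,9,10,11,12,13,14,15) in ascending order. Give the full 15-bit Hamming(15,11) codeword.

000100010000111

Place data bits at non-power-of-two positions: b3=0, b5=0, b6=0, b7=0, b9=0, b10=0, b11=0, b12=0, b13=1, b14=1, b15=1.
p1 = XOR of data positions {3,5,7,9,11,13,15} = 0⊕0⊕0⊕0⊕0⊕1⊕1 = 0
p2 = XOR of data positions {3,6,7,10,11,14,15} = 0⊕0⊕0⊕0⊕0⊕1⊕1 = 0
p4 = XOR of data positions {5,6,7,12,13,14,15} = 0⊕0⊕0⊕0⊕1⊕1⊕1 = 1
p8 = XOR of data positions {9,10,11,12,13,14,15} = 0⊕0⊕0⊕0⊕1⊕1⊕1 = 1
Codeword b1..b15 = 000100010000111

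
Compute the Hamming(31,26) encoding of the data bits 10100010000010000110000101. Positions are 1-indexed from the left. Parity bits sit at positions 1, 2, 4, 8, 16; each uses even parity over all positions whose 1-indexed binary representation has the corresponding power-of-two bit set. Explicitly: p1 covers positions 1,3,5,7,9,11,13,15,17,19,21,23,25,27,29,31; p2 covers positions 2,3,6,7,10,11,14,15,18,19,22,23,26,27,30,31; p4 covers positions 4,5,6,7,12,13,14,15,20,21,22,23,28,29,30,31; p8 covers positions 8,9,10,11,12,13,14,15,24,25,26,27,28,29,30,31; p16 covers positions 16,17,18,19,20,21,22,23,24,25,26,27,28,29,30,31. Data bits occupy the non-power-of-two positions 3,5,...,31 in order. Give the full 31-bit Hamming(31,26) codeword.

1010010000100001010000110000101

Place data bits at non-power-of-two positions: b3=1, b5=0, b6=1, b7=0, b9=0, b10=0, b11=1, b12=0, b13=0, b14=0, b15=0, b17=0, b18=1, b19=0, b20=0, b21=0, b22=0, b23=1, b24=1, b25=0, b26=0, b27=0, b28=0, b29=1, b30=0, b31=1.
p1 = XOR of data positions {3,5,7,9,11,13,15,17,19,21,23,25,27,29,31} = 1⊕0⊕0⊕0⊕1⊕0⊕0⊕0⊕0⊕0⊕1⊕0⊕0⊕1⊕1 = 1
p2 = XOR of data positions {3,6,7,10,11,14,15,18,19,22,23,26,27,30,31} = 1⊕1⊕0⊕0⊕1⊕0⊕0⊕1⊕0⊕0⊕1⊕0⊕0⊕0⊕1 = 0
p4 = XOR of data positions {5,6,7,12,13,14,15,20,21,22,23,28,29,30,31} = 0⊕1⊕0⊕0⊕0⊕0⊕0⊕0⊕0⊕0⊕1⊕0⊕1⊕0⊕1 = 0
p8 = XOR of data positions {9,10,11,12,13,14,15,24,25,26,27,28,29,30,31} = 0⊕0⊕1⊕0⊕0⊕0⊕0⊕1⊕0⊕0⊕0⊕0⊕1⊕0⊕1 = 0
p16 = XOR of data positions {17,18,19,20,21,22,23,24,25,26,27,28,29,30,31} = 0⊕1⊕0⊕0⊕0⊕0⊕1⊕1⊕0⊕0⊕0⊕0⊕1⊕0⊕1 = 1
Codeword b1..b31 = 1010010000100001010000110000101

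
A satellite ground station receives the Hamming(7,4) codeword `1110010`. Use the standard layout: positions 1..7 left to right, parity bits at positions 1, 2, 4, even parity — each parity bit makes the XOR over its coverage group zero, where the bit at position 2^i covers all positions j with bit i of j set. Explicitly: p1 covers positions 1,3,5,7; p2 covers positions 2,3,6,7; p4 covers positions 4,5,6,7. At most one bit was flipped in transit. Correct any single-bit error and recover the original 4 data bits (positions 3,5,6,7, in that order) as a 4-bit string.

s1: b1⊕b3⊕b5⊕b7 = 1⊕1⊕0⊕0 = 0
s2: b2⊕b3⊕b6⊕b7 = 1⊕1⊕1⊕0 = 1
s4: b4⊕b5⊕b6⊕b7 = 0⊕0⊕1⊕0 = 1
Syndrome (s4...s1) = 110 → position 6.
Flip bit 6: corrected codeword = 1110000
Data bits at positions 3,5,6,7: 1000

1000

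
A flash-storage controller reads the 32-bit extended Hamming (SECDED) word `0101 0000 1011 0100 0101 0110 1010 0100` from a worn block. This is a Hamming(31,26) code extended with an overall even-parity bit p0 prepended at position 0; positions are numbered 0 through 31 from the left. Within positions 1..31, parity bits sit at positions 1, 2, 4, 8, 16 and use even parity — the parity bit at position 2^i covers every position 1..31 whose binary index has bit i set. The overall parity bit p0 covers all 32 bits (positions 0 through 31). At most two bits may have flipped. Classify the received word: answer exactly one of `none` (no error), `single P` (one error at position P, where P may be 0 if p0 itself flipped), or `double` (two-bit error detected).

single 24

s1: b1⊕b3⊕b5⊕b7⊕b9⊕b11⊕b13⊕b15⊕b17⊕b19⊕b21⊕b23⊕b25⊕b27⊕b29⊕b31 = 1⊕1⊕0⊕0⊕0⊕1⊕1⊕0⊕1⊕1⊕1⊕0⊕0⊕0⊕1⊕0 = 0
s2: b2⊕b3⊕b6⊕b7⊕b10⊕b11⊕b14⊕b15⊕b18⊕b19⊕b22⊕b23⊕b26⊕b27⊕b30⊕b31 = 0⊕1⊕0⊕0⊕1⊕1⊕0⊕0⊕0⊕1⊕1⊕0⊕1⊕0⊕0⊕0 = 0
s4: b4⊕b5⊕b6⊕b7⊕b12⊕b13⊕b14⊕b15⊕b20⊕b21⊕b22⊕b23⊕b28⊕b29⊕b30⊕b31 = 0⊕0⊕0⊕0⊕0⊕1⊕0⊕0⊕0⊕1⊕1⊕0⊕0⊕1⊕0⊕0 = 0
s8: b8⊕b9⊕b10⊕b11⊕b12⊕b13⊕b14⊕b15⊕b24⊕b25⊕b26⊕b27⊕b28⊕b29⊕b30⊕b31 = 1⊕0⊕1⊕1⊕0⊕1⊕0⊕0⊕1⊕0⊕1⊕0⊕0⊕1⊕0⊕0 = 1
s16: b16⊕b17⊕b18⊕b19⊕b20⊕b21⊕b22⊕b23⊕b24⊕b25⊕b26⊕b27⊕b28⊕b29⊕b30⊕b31 = 0⊕1⊕0⊕1⊕0⊕1⊕1⊕0⊕1⊕0⊕1⊕0⊕0⊕1⊕0⊕0 = 1
Syndrome (s16...s1) = 11000 → position 24.
Overall parity (XOR of all 32 bits, including p0): 0⊕1⊕0⊕1⊕0⊕0⊕0⊕0⊕1⊕0⊕1⊕1⊕0⊕1⊕0⊕0⊕0⊕1⊕0⊕1⊕0⊕1⊕1⊕0⊕1⊕0⊕1⊕0⊕0⊕1⊕0⊕0 = 1
Overall=1, syndrome position=24 → single-bit error at position 24.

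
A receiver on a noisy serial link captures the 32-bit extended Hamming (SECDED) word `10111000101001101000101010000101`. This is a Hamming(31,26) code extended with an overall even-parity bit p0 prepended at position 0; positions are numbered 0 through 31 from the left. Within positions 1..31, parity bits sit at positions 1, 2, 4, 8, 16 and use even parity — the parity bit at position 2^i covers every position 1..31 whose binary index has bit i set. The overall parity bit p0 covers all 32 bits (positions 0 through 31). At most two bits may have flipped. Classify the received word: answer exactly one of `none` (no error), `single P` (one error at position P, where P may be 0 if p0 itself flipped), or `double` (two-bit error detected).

s1: b1⊕b3⊕b5⊕b7⊕b9⊕b11⊕b13⊕b15⊕b17⊕b19⊕b21⊕b23⊕b25⊕b27⊕b29⊕b31 = 0⊕1⊕0⊕0⊕0⊕0⊕1⊕0⊕0⊕0⊕0⊕0⊕0⊕0⊕1⊕1 = 0
s2: b2⊕b3⊕b6⊕b7⊕b10⊕b11⊕b14⊕b15⊕b18⊕b19⊕b22⊕b23⊕b26⊕b27⊕b30⊕b31 = 1⊕1⊕0⊕0⊕1⊕0⊕1⊕0⊕0⊕0⊕1⊕0⊕0⊕0⊕0⊕1 = 0
s4: b4⊕b5⊕b6⊕b7⊕b12⊕b13⊕b14⊕b15⊕b20⊕b21⊕b22⊕b23⊕b28⊕b29⊕b30⊕b31 = 1⊕0⊕0⊕0⊕0⊕1⊕1⊕0⊕1⊕0⊕1⊕0⊕0⊕1⊕0⊕1 = 1
s8: b8⊕b9⊕b10⊕b11⊕b12⊕b13⊕b14⊕b15⊕b24⊕b25⊕b26⊕b27⊕b28⊕b29⊕b30⊕b31 = 1⊕0⊕1⊕0⊕0⊕1⊕1⊕0⊕1⊕0⊕0⊕0⊕0⊕1⊕0⊕1 = 1
s16: b16⊕b17⊕b18⊕b19⊕b20⊕b21⊕b22⊕b23⊕b24⊕b25⊕b26⊕b27⊕b28⊕b29⊕b30⊕b31 = 1⊕0⊕0⊕0⊕1⊕0⊕1⊕0⊕1⊕0⊕0⊕0⊕0⊕1⊕0⊕1 = 0
Syndrome (s16...s1) = 01100 → position 12.
Overall parity (XOR of all 32 bits, including p0): 1⊕0⊕1⊕1⊕1⊕0⊕0⊕0⊕1⊕0⊕1⊕0⊕0⊕1⊕1⊕0⊕1⊕0⊕0⊕0⊕1⊕0⊕1⊕0⊕1⊕0⊕0⊕0⊕0⊕1⊕0⊕1 = 0
Overall=0, syndrome position=12 → double-bit error detected (uncorrectable).

double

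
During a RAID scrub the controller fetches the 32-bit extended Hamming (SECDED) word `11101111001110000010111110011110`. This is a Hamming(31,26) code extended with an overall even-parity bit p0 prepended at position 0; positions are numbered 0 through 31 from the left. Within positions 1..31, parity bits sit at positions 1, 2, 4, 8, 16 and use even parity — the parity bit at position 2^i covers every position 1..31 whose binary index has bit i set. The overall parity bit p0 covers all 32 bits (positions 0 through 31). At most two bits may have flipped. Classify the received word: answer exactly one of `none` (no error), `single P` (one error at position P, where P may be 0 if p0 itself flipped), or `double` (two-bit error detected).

s1: b1⊕b3⊕b5⊕b7⊕b9⊕b11⊕b13⊕b15⊕b17⊕b19⊕b21⊕b23⊕b25⊕b27⊕b29⊕b31 = 1⊕0⊕1⊕1⊕0⊕1⊕0⊕0⊕0⊕0⊕1⊕1⊕0⊕1⊕1⊕0 = 0
s2: b2⊕b3⊕b6⊕b7⊕b10⊕b11⊕b14⊕b15⊕b18⊕b19⊕b22⊕b23⊕b26⊕b27⊕b30⊕b31 = 1⊕0⊕1⊕1⊕1⊕1⊕0⊕0⊕1⊕0⊕1⊕1⊕0⊕1⊕1⊕0 = 0
s4: b4⊕b5⊕b6⊕b7⊕b12⊕b13⊕b14⊕b15⊕b20⊕b21⊕b22⊕b23⊕b28⊕b29⊕b30⊕b31 = 1⊕1⊕1⊕1⊕1⊕0⊕0⊕0⊕1⊕1⊕1⊕1⊕1⊕1⊕1⊕0 = 0
s8: b8⊕b9⊕b10⊕b11⊕b12⊕b13⊕b14⊕b15⊕b24⊕b25⊕b26⊕b27⊕b28⊕b29⊕b30⊕b31 = 0⊕0⊕1⊕1⊕1⊕0⊕0⊕0⊕1⊕0⊕0⊕1⊕1⊕1⊕1⊕0 = 0
s16: b16⊕b17⊕b18⊕b19⊕b20⊕b21⊕b22⊕b23⊕b24⊕b25⊕b26⊕b27⊕b28⊕b29⊕b30⊕b31 = 0⊕0⊕1⊕0⊕1⊕1⊕1⊕1⊕1⊕0⊕0⊕1⊕1⊕1⊕1⊕0 = 0
Syndrome (s16...s1) = 00000 → position 0 (no error).
Overall parity (XOR of all 32 bits, including p0): 1⊕1⊕1⊕0⊕1⊕1⊕1⊕1⊕0⊕0⊕1⊕1⊕1⊕0⊕0⊕0⊕0⊕0⊕1⊕0⊕1⊕1⊕1⊕1⊕1⊕0⊕0⊕1⊕1⊕1⊕1⊕0 = 0
Overall=0, syndrome position=0 → no error.

none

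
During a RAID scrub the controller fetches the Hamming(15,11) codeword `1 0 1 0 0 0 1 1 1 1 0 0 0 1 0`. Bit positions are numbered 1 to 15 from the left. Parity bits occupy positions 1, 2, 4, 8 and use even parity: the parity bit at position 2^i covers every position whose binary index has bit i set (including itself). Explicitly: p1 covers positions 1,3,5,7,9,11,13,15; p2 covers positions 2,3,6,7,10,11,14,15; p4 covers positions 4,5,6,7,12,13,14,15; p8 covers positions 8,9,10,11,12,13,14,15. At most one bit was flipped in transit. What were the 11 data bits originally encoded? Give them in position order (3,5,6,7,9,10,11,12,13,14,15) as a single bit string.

s1: b1⊕b3⊕b5⊕b7⊕b9⊕b11⊕b13⊕b15 = 1⊕1⊕0⊕1⊕1⊕0⊕0⊕0 = 0
s2: b2⊕b3⊕b6⊕b7⊕b10⊕b11⊕b14⊕b15 = 0⊕1⊕0⊕1⊕1⊕0⊕1⊕0 = 0
s4: b4⊕b5⊕b6⊕b7⊕b12⊕b13⊕b14⊕b15 = 0⊕0⊕0⊕1⊕0⊕0⊕1⊕0 = 0
s8: b8⊕b9⊕b10⊕b11⊕b12⊕b13⊕b14⊕b15 = 1⊕1⊕1⊕0⊕0⊕0⊕1⊕0 = 0
Syndrome (s8...s1) = 0000 → position 0 (no error).
No correction needed.
Data bits at positions 3,5,6,7,9,10,11,12,13,14,15: 10011100010

10011100010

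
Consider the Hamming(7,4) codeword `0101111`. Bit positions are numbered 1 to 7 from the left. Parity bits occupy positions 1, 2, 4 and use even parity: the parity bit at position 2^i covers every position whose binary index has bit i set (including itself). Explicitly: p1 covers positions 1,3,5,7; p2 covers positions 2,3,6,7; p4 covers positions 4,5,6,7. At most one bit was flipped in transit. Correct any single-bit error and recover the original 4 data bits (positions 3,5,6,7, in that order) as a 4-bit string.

s1: b1⊕b3⊕b5⊕b7 = 0⊕0⊕1⊕1 = 0
s2: b2⊕b3⊕b6⊕b7 = 1⊕0⊕1⊕1 = 1
s4: b4⊕b5⊕b6⊕b7 = 1⊕1⊕1⊕1 = 0
Syndrome (s4...s1) = 010 → position 2.
Flip bit 2: corrected codeword = 0001111
Data bits at positions 3,5,6,7: 0111

0111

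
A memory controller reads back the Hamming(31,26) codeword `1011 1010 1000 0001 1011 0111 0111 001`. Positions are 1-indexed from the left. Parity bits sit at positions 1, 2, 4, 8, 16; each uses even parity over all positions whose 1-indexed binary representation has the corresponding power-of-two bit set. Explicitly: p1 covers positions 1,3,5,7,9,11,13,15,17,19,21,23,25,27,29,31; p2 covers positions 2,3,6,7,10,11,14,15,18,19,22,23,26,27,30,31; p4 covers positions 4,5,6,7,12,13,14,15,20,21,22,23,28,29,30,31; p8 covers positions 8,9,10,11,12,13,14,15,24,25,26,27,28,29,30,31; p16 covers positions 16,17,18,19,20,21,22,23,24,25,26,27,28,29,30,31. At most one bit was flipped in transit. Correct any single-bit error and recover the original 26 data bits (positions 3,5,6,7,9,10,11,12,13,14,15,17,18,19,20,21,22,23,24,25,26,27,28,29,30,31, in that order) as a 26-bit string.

s1: b1⊕b3⊕b5⊕b7⊕b9⊕b11⊕b13⊕b15⊕b17⊕b19⊕b21⊕b23⊕b25⊕b27⊕b29⊕b31 = 1⊕1⊕1⊕1⊕1⊕0⊕0⊕0⊕1⊕1⊕0⊕1⊕0⊕1⊕0⊕1 = 0
s2: b2⊕b3⊕b6⊕b7⊕b10⊕b11⊕b14⊕b15⊕b18⊕b19⊕b22⊕b23⊕b26⊕b27⊕b30⊕b31 = 0⊕1⊕0⊕1⊕0⊕0⊕0⊕0⊕0⊕1⊕1⊕1⊕1⊕1⊕0⊕1 = 0
s4: b4⊕b5⊕b6⊕b7⊕b12⊕b13⊕b14⊕b15⊕b20⊕b21⊕b22⊕b23⊕b28⊕b29⊕b30⊕b31 = 1⊕1⊕0⊕1⊕0⊕0⊕0⊕0⊕1⊕0⊕1⊕1⊕1⊕0⊕0⊕1 = 0
s8: b8⊕b9⊕b10⊕b11⊕b12⊕b13⊕b14⊕b15⊕b24⊕b25⊕b26⊕b27⊕b28⊕b29⊕b30⊕b31 = 0⊕1⊕0⊕0⊕0⊕0⊕0⊕0⊕1⊕0⊕1⊕1⊕1⊕0⊕0⊕1 = 0
s16: b16⊕b17⊕b18⊕b19⊕b20⊕b21⊕b22⊕b23⊕b24⊕b25⊕b26⊕b27⊕b28⊕b29⊕b30⊕b31 = 1⊕1⊕0⊕1⊕1⊕0⊕1⊕1⊕1⊕0⊕1⊕1⊕1⊕0⊕0⊕1 = 1
Syndrome (s16...s1) = 10000 → position 16.
Flip bit 16: corrected codeword = 1011101010000000101101110111001
Data bits at positions 3,5,6,7,9,10,11,12,13,14,15,17,18,19,20,21,22,23,24,25,26,27,28,29,30,31: 11011000000101101110111001

11011000000101101110111001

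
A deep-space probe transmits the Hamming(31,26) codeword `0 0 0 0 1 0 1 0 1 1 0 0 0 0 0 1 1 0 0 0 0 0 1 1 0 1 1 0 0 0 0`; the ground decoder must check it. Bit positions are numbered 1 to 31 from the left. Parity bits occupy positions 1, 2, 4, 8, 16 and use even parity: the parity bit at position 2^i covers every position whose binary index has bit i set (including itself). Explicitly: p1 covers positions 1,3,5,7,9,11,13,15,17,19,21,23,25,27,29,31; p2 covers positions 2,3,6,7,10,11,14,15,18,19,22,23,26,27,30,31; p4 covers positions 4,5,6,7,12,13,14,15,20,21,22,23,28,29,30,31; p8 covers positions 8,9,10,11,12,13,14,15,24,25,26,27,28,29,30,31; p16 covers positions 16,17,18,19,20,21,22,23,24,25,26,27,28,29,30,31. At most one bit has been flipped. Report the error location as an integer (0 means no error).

14

s1: b1⊕b3⊕b5⊕b7⊕b9⊕b11⊕b13⊕b15⊕b17⊕b19⊕b21⊕b23⊕b25⊕b27⊕b29⊕b31 = 0⊕0⊕1⊕1⊕1⊕0⊕0⊕0⊕1⊕0⊕0⊕1⊕0⊕1⊕0⊕0 = 0
s2: b2⊕b3⊕b6⊕b7⊕b10⊕b11⊕b14⊕b15⊕b18⊕b19⊕b22⊕b23⊕b26⊕b27⊕b30⊕b31 = 0⊕0⊕0⊕1⊕1⊕0⊕0⊕0⊕0⊕0⊕0⊕1⊕1⊕1⊕0⊕0 = 1
s4: b4⊕b5⊕b6⊕b7⊕b12⊕b13⊕b14⊕b15⊕b20⊕b21⊕b22⊕b23⊕b28⊕b29⊕b30⊕b31 = 0⊕1⊕0⊕1⊕0⊕0⊕0⊕0⊕0⊕0⊕0⊕1⊕0⊕0⊕0⊕0 = 1
s8: b8⊕b9⊕b10⊕b11⊕b12⊕b13⊕b14⊕b15⊕b24⊕b25⊕b26⊕b27⊕b28⊕b29⊕b30⊕b31 = 0⊕1⊕1⊕0⊕0⊕0⊕0⊕0⊕1⊕0⊕1⊕1⊕0⊕0⊕0⊕0 = 1
s16: b16⊕b17⊕b18⊕b19⊕b20⊕b21⊕b22⊕b23⊕b24⊕b25⊕b26⊕b27⊕b28⊕b29⊕b30⊕b31 = 1⊕1⊕0⊕0⊕0⊕0⊕0⊕1⊕1⊕0⊕1⊕1⊕0⊕0⊕0⊕0 = 0
Syndrome (s16...s1) = 01110 → position 14.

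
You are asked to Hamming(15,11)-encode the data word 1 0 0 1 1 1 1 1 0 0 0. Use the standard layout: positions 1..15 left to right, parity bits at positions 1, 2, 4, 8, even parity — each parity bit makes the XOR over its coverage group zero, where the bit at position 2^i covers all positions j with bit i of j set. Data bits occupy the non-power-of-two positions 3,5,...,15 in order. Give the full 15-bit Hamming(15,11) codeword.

001000101111000

Place data bits at non-power-of-two positions: b3=1, b5=0, b6=0, b7=1, b9=1, b10=1, b11=1, b12=1, b13=0, b14=0, b15=0.
p1 = XOR of data positions {3,5,7,9,11,13,15} = 1⊕0⊕1⊕1⊕1⊕0⊕0 = 0
p2 = XOR of data positions {3,6,7,10,11,14,15} = 1⊕0⊕1⊕1⊕1⊕0⊕0 = 0
p4 = XOR of data positions {5,6,7,12,13,14,15} = 0⊕0⊕1⊕1⊕0⊕0⊕0 = 0
p8 = XOR of data positions {9,10,11,12,13,14,15} = 1⊕1⊕1⊕1⊕0⊕0⊕0 = 0
Codeword b1..b15 = 001000101111000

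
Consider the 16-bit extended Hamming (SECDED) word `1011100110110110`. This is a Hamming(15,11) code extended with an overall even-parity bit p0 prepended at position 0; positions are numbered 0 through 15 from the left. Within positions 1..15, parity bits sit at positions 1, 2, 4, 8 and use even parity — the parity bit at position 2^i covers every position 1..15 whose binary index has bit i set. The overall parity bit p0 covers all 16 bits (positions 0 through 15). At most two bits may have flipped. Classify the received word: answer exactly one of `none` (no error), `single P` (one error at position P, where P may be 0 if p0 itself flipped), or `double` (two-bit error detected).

s1: b1⊕b3⊕b5⊕b7⊕b9⊕b11⊕b13⊕b15 = 0⊕1⊕0⊕1⊕0⊕1⊕1⊕0 = 0
s2: b2⊕b3⊕b6⊕b7⊕b10⊕b11⊕b14⊕b15 = 1⊕1⊕0⊕1⊕1⊕1⊕1⊕0 = 0
s4: b4⊕b5⊕b6⊕b7⊕b12⊕b13⊕b14⊕b15 = 1⊕0⊕0⊕1⊕0⊕1⊕1⊕0 = 0
s8: b8⊕b9⊕b10⊕b11⊕b12⊕b13⊕b14⊕b15 = 1⊕0⊕1⊕1⊕0⊕1⊕1⊕0 = 1
Syndrome (s8...s1) = 1000 → position 8.
Overall parity (XOR of all 16 bits, including p0): 1⊕0⊕1⊕1⊕1⊕0⊕0⊕1⊕1⊕0⊕1⊕1⊕0⊕1⊕1⊕0 = 0
Overall=0, syndrome position=8 → double-bit error detected (uncorrectable).

double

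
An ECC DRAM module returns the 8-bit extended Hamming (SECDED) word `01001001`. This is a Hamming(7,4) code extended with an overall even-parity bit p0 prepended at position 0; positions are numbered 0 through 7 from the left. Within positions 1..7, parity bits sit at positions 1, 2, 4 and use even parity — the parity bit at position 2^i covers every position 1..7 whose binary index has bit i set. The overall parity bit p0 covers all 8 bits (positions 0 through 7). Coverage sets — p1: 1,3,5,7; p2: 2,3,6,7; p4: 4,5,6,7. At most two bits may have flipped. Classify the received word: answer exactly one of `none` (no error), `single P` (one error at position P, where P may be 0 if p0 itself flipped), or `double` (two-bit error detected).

s1: b1⊕b3⊕b5⊕b7 = 1⊕0⊕0⊕1 = 0
s2: b2⊕b3⊕b6⊕b7 = 0⊕0⊕0⊕1 = 1
s4: b4⊕b5⊕b6⊕b7 = 1⊕0⊕0⊕1 = 0
Syndrome (s4...s1) = 010 → position 2.
Overall parity (XOR of all 8 bits, including p0): 0⊕1⊕0⊕0⊕1⊕0⊕0⊕1 = 1
Overall=1, syndrome position=2 → single-bit error at position 2.

single 2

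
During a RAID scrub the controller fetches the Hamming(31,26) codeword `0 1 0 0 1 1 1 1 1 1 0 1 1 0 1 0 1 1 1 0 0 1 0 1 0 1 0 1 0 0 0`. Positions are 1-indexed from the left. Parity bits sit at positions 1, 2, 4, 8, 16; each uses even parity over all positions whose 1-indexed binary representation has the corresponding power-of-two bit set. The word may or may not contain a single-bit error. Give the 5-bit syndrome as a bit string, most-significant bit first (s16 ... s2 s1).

s1: b1⊕b3⊕b5⊕b7⊕b9⊕b11⊕b13⊕b15⊕b17⊕b19⊕b21⊕b23⊕b25⊕b27⊕b29⊕b31 = 0⊕0⊕1⊕1⊕1⊕0⊕1⊕1⊕1⊕1⊕0⊕0⊕0⊕0⊕0⊕0 = 1
s2: b2⊕b3⊕b6⊕b7⊕b10⊕b11⊕b14⊕b15⊕b18⊕b19⊕b22⊕b23⊕b26⊕b27⊕b30⊕b31 = 1⊕0⊕1⊕1⊕1⊕0⊕0⊕1⊕1⊕1⊕1⊕0⊕1⊕0⊕0⊕0 = 1
s4: b4⊕b5⊕b6⊕b7⊕b12⊕b13⊕b14⊕b15⊕b20⊕b21⊕b22⊕b23⊕b28⊕b29⊕b30⊕b31 = 0⊕1⊕1⊕1⊕1⊕1⊕0⊕1⊕0⊕0⊕1⊕0⊕1⊕0⊕0⊕0 = 0
s8: b8⊕b9⊕b10⊕b11⊕b12⊕b13⊕b14⊕b15⊕b24⊕b25⊕b26⊕b27⊕b28⊕b29⊕b30⊕b31 = 1⊕1⊕1⊕0⊕1⊕1⊕0⊕1⊕1⊕0⊕1⊕0⊕1⊕0⊕0⊕0 = 1
s16: b16⊕b17⊕b18⊕b19⊕b20⊕b21⊕b22⊕b23⊕b24⊕b25⊕b26⊕b27⊕b28⊕b29⊕b30⊕b31 = 0⊕1⊕1⊕1⊕0⊕0⊕1⊕0⊕1⊕0⊕1⊕0⊕1⊕0⊕0⊕0 = 1
Syndrome (s16...s1) = 11011 → position 27.

11011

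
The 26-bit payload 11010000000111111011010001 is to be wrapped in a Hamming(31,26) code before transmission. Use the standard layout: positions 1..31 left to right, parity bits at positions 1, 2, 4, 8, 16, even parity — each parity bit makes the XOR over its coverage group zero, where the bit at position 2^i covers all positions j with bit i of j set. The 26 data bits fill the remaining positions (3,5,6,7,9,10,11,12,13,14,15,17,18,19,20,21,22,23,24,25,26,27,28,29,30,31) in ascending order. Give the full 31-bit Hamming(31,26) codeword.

1110101000000000111111011010001

Place data bits at non-power-of-two positions: b3=1, b5=1, b6=0, b7=1, b9=0, b10=0, b11=0, b12=0, b13=0, b14=0, b15=0, b17=1, b18=1, b19=1, b20=1, b21=1, b22=1, b23=0, b24=1, b25=1, b26=0, b27=1, b28=0, b29=0, b30=0, b31=1.
p1 = XOR of data positions {3,5,7,9,11,13,15,17,19,21,23,25,27,29,31} = 1⊕1⊕1⊕0⊕0⊕0⊕0⊕1⊕1⊕1⊕0⊕1⊕1⊕0⊕1 = 1
p2 = XOR of data positions {3,6,7,10,11,14,15,18,19,22,23,26,27,30,31} = 1⊕0⊕1⊕0⊕0⊕0⊕0⊕1⊕1⊕1⊕0⊕0⊕1⊕0⊕1 = 1
p4 = XOR of data positions {5,6,7,12,13,14,15,20,21,22,23,28,29,30,31} = 1⊕0⊕1⊕0⊕0⊕0⊕0⊕1⊕1⊕1⊕0⊕0⊕0⊕0⊕1 = 0
p8 = XOR of data positions {9,10,11,12,13,14,15,24,25,26,27,28,29,30,31} = 0⊕0⊕0⊕0⊕0⊕0⊕0⊕1⊕1⊕0⊕1⊕0⊕0⊕0⊕1 = 0
p16 = XOR of data positions {17,18,19,20,21,22,23,24,25,26,27,28,29,30,31} = 1⊕1⊕1⊕1⊕1⊕1⊕0⊕1⊕1⊕0⊕1⊕0⊕0⊕0⊕1 = 0
Codeword b1..b31 = 1110101000000000111111011010001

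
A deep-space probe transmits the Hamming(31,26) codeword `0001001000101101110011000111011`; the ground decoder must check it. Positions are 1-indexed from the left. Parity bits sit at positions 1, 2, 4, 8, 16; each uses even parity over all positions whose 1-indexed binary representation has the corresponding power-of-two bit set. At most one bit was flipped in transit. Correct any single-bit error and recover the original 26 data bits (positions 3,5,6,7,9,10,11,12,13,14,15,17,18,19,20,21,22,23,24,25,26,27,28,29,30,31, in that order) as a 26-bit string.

00000010110110011000111011

s1: b1⊕b3⊕b5⊕b7⊕b9⊕b11⊕b13⊕b15⊕b17⊕b19⊕b21⊕b23⊕b25⊕b27⊕b29⊕b31 = 0⊕0⊕0⊕1⊕0⊕1⊕1⊕0⊕1⊕0⊕1⊕0⊕0⊕1⊕0⊕1 = 1
s2: b2⊕b3⊕b6⊕b7⊕b10⊕b11⊕b14⊕b15⊕b18⊕b19⊕b22⊕b23⊕b26⊕b27⊕b30⊕b31 = 0⊕0⊕0⊕1⊕0⊕1⊕1⊕0⊕1⊕0⊕1⊕0⊕1⊕1⊕1⊕1 = 1
s4: b4⊕b5⊕b6⊕b7⊕b12⊕b13⊕b14⊕b15⊕b20⊕b21⊕b22⊕b23⊕b28⊕b29⊕b30⊕b31 = 1⊕0⊕0⊕1⊕0⊕1⊕1⊕0⊕0⊕1⊕1⊕0⊕1⊕0⊕1⊕1 = 1
s8: b8⊕b9⊕b10⊕b11⊕b12⊕b13⊕b14⊕b15⊕b24⊕b25⊕b26⊕b27⊕b28⊕b29⊕b30⊕b31 = 0⊕0⊕0⊕1⊕0⊕1⊕1⊕0⊕0⊕0⊕1⊕1⊕1⊕0⊕1⊕1 = 0
s16: b16⊕b17⊕b18⊕b19⊕b20⊕b21⊕b22⊕b23⊕b24⊕b25⊕b26⊕b27⊕b28⊕b29⊕b30⊕b31 = 1⊕1⊕1⊕0⊕0⊕1⊕1⊕0⊕0⊕0⊕1⊕1⊕1⊕0⊕1⊕1 = 0
Syndrome (s16...s1) = 00111 → position 7.
Flip bit 7: corrected codeword = 0001000000101101110011000111011
Data bits at positions 3,5,6,7,9,10,11,12,13,14,15,17,18,19,20,21,22,23,24,25,26,27,28,29,30,31: 00000010110110011000111011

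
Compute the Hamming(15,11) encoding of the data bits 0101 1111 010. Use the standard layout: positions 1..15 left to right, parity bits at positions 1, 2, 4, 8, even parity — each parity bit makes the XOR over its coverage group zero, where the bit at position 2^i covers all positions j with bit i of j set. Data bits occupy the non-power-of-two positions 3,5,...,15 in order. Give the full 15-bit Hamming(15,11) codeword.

000010111111010

Place data bits at non-power-of-two positions: b3=0, b5=1, b6=0, b7=1, b9=1, b10=1, b11=1, b12=1, b13=0, b14=1, b15=0.
p1 = XOR of data positions {3,5,7,9,11,13,15} = 0⊕1⊕1⊕1⊕1⊕0⊕0 = 0
p2 = XOR of data positions {3,6,7,10,11,14,15} = 0⊕0⊕1⊕1⊕1⊕1⊕0 = 0
p4 = XOR of data positions {5,6,7,12,13,14,15} = 1⊕0⊕1⊕1⊕0⊕1⊕0 = 0
p8 = XOR of data positions {9,10,11,12,13,14,15} = 1⊕1⊕1⊕1⊕0⊕1⊕0 = 1
Codeword b1..b15 = 000010111111010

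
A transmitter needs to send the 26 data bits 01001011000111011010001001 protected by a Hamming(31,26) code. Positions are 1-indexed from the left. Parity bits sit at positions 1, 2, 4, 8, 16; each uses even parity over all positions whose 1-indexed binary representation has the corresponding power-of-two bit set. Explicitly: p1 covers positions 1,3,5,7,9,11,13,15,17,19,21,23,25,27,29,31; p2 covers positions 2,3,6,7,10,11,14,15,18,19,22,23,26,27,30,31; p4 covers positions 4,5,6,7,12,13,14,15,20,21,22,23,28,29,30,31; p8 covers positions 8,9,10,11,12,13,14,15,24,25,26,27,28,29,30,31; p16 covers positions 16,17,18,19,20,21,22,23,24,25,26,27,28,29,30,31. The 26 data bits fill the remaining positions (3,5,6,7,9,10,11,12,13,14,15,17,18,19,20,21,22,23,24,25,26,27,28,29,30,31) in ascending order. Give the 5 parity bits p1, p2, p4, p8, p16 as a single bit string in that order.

11000

Place data bits at non-power-of-two positions: b3=0, b5=1, b6=0, b7=0, b9=1, b10=0, b11=1, b12=1, b13=0, b14=0, b15=0, b17=1, b18=1, b19=1, b20=0, b21=1, b22=1, b23=0, b24=1, b25=0, b26=0, b27=0, b28=1, b29=0, b30=0, b31=1.
p1 = XOR of data positions {3,5,7,9,11,13,15,17,19,21,23,25,27,29,31} = 0⊕1⊕0⊕1⊕1⊕0⊕0⊕1⊕1⊕1⊕0⊕0⊕0⊕0⊕1 = 1
p2 = XOR of data positions {3,6,7,10,11,14,15,18,19,22,23,26,27,30,31} = 0⊕0⊕0⊕0⊕1⊕0⊕0⊕1⊕1⊕1⊕0⊕0⊕0⊕0⊕1 = 1
p4 = XOR of data positions {5,6,7,12,13,14,15,20,21,22,23,28,29,30,31} = 1⊕0⊕0⊕1⊕0⊕0⊕0⊕0⊕1⊕1⊕0⊕1⊕0⊕0⊕1 = 0
p8 = XOR of data positions {9,10,11,12,13,14,15,24,25,26,27,28,29,30,31} = 1⊕0⊕1⊕1⊕0⊕0⊕0⊕1⊕0⊕0⊕0⊕1⊕0⊕0⊕1 = 0
p16 = XOR of data positions {17,18,19,20,21,22,23,24,25,26,27,28,29,30,31} = 1⊕1⊕1⊕0⊕1⊕1⊕0⊕1⊕0⊕0⊕0⊕1⊕0⊕0⊕1 = 0
Parity bits p1,p2,p4,p8,p16 = 11000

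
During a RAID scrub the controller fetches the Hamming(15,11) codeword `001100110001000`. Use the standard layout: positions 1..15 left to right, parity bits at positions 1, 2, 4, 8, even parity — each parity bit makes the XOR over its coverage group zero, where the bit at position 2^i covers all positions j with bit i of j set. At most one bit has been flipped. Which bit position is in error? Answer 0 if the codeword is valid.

4

s1: b1⊕b3⊕b5⊕b7⊕b9⊕b11⊕b13⊕b15 = 0⊕1⊕0⊕1⊕0⊕0⊕0⊕0 = 0
s2: b2⊕b3⊕b6⊕b7⊕b10⊕b11⊕b14⊕b15 = 0⊕1⊕0⊕1⊕0⊕0⊕0⊕0 = 0
s4: b4⊕b5⊕b6⊕b7⊕b12⊕b13⊕b14⊕b15 = 1⊕0⊕0⊕1⊕1⊕0⊕0⊕0 = 1
s8: b8⊕b9⊕b10⊕b11⊕b12⊕b13⊕b14⊕b15 = 1⊕0⊕0⊕0⊕1⊕0⊕0⊕0 = 0
Syndrome (s8...s1) = 0100 → position 4.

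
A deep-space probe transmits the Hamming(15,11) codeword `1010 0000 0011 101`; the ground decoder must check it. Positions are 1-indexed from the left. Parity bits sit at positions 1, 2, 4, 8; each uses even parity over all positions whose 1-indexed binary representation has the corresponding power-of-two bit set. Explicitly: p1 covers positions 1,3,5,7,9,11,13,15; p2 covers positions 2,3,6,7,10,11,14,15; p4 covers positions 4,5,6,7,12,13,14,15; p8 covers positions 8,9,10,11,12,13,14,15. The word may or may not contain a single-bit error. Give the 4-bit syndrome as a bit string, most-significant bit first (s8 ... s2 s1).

0111

s1: b1⊕b3⊕b5⊕b7⊕b9⊕b11⊕b13⊕b15 = 1⊕1⊕0⊕0⊕0⊕1⊕1⊕1 = 1
s2: b2⊕b3⊕b6⊕b7⊕b10⊕b11⊕b14⊕b15 = 0⊕1⊕0⊕0⊕0⊕1⊕0⊕1 = 1
s4: b4⊕b5⊕b6⊕b7⊕b12⊕b13⊕b14⊕b15 = 0⊕0⊕0⊕0⊕1⊕1⊕0⊕1 = 1
s8: b8⊕b9⊕b10⊕b11⊕b12⊕b13⊕b14⊕b15 = 0⊕0⊕0⊕1⊕1⊕1⊕0⊕1 = 0
Syndrome (s8...s1) = 0111 → position 7.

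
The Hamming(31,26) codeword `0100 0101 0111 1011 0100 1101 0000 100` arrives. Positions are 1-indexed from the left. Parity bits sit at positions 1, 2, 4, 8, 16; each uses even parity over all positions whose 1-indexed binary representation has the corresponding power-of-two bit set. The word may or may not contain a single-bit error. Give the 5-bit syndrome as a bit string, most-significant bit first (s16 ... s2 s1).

s1: b1⊕b3⊕b5⊕b7⊕b9⊕b11⊕b13⊕b15⊕b17⊕b19⊕b21⊕b23⊕b25⊕b27⊕b29⊕b31 = 0⊕0⊕0⊕0⊕0⊕1⊕1⊕1⊕0⊕0⊕1⊕0⊕0⊕0⊕1⊕0 = 1
s2: b2⊕b3⊕b6⊕b7⊕b10⊕b11⊕b14⊕b15⊕b18⊕b19⊕b22⊕b23⊕b26⊕b27⊕b30⊕b31 = 1⊕0⊕1⊕0⊕1⊕1⊕0⊕1⊕1⊕0⊕1⊕0⊕0⊕0⊕0⊕0 = 1
s4: b4⊕b5⊕b6⊕b7⊕b12⊕b13⊕b14⊕b15⊕b20⊕b21⊕b22⊕b23⊕b28⊕b29⊕b30⊕b31 = 0⊕0⊕1⊕0⊕1⊕1⊕0⊕1⊕0⊕1⊕1⊕0⊕0⊕1⊕0⊕0 = 1
s8: b8⊕b9⊕b10⊕b11⊕b12⊕b13⊕b14⊕b15⊕b24⊕b25⊕b26⊕b27⊕b28⊕b29⊕b30⊕b31 = 1⊕0⊕1⊕1⊕1⊕1⊕0⊕1⊕1⊕0⊕0⊕0⊕0⊕1⊕0⊕0 = 0
s16: b16⊕b17⊕b18⊕b19⊕b20⊕b21⊕b22⊕b23⊕b24⊕b25⊕b26⊕b27⊕b28⊕b29⊕b30⊕b31 = 1⊕0⊕1⊕0⊕0⊕1⊕1⊕0⊕1⊕0⊕0⊕0⊕0⊕1⊕0⊕0 = 0
Syndrome (s16...s1) = 00111 → position 7.

00111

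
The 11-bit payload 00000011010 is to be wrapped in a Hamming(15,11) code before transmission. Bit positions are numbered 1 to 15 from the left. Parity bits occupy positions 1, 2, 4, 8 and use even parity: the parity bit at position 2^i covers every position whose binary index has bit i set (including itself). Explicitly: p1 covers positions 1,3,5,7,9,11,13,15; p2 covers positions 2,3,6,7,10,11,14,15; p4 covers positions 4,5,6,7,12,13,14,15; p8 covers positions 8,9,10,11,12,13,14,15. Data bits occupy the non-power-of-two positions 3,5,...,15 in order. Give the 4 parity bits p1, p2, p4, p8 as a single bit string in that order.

1001

Place data bits at non-power-of-two positions: b3=0, b5=0, b6=0, b7=0, b9=0, b10=0, b11=1, b12=1, b13=0, b14=1, b15=0.
p1 = XOR of data positions {3,5,7,9,11,13,15} = 0⊕0⊕0⊕0⊕1⊕0⊕0 = 1
p2 = XOR of data positions {3,6,7,10,11,14,15} = 0⊕0⊕0⊕0⊕1⊕1⊕0 = 0
p4 = XOR of data positions {5,6,7,12,13,14,15} = 0⊕0⊕0⊕1⊕0⊕1⊕0 = 0
p8 = XOR of data positions {9,10,11,12,13,14,15} = 0⊕0⊕1⊕1⊕0⊕1⊕0 = 1
Parity bits p1,p2,p4,p8 = 1001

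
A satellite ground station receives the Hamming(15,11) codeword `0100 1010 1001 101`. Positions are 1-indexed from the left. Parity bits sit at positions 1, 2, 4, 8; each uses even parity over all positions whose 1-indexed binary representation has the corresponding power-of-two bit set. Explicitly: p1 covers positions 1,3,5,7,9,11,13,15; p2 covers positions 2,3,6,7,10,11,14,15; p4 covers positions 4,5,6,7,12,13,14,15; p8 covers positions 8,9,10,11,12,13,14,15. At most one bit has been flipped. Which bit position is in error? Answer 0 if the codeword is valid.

7

s1: b1⊕b3⊕b5⊕b7⊕b9⊕b11⊕b13⊕b15 = 0⊕0⊕1⊕1⊕1⊕0⊕1⊕1 = 1
s2: b2⊕b3⊕b6⊕b7⊕b10⊕b11⊕b14⊕b15 = 1⊕0⊕0⊕1⊕0⊕0⊕0⊕1 = 1
s4: b4⊕b5⊕b6⊕b7⊕b12⊕b13⊕b14⊕b15 = 0⊕1⊕0⊕1⊕1⊕1⊕0⊕1 = 1
s8: b8⊕b9⊕b10⊕b11⊕b12⊕b13⊕b14⊕b15 = 0⊕1⊕0⊕0⊕1⊕1⊕0⊕1 = 0
Syndrome (s8...s1) = 0111 → position 7.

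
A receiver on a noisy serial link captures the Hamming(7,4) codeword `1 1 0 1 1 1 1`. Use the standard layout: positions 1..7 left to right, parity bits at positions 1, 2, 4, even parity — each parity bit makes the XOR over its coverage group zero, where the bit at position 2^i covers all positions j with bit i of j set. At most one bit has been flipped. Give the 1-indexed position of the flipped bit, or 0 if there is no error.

3

s1: b1⊕b3⊕b5⊕b7 = 1⊕0⊕1⊕1 = 1
s2: b2⊕b3⊕b6⊕b7 = 1⊕0⊕1⊕1 = 1
s4: b4⊕b5⊕b6⊕b7 = 1⊕1⊕1⊕1 = 0
Syndrome (s4...s1) = 011 → position 3.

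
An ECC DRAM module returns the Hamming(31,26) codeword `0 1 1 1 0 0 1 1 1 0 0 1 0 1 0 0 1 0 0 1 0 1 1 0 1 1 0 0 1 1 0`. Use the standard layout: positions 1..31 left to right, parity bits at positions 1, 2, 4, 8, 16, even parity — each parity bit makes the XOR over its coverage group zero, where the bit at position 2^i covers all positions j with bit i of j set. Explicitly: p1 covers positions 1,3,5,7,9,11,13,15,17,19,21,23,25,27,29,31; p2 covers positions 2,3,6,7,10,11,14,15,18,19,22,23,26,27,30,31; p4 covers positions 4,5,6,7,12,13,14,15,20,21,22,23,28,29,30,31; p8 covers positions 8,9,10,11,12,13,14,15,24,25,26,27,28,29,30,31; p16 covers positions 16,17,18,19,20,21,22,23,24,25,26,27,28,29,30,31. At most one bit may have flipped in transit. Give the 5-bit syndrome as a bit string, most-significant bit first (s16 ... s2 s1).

s1: b1⊕b3⊕b5⊕b7⊕b9⊕b11⊕b13⊕b15⊕b17⊕b19⊕b21⊕b23⊕b25⊕b27⊕b29⊕b31 = 0⊕1⊕0⊕1⊕1⊕0⊕0⊕0⊕1⊕0⊕0⊕1⊕1⊕0⊕1⊕0 = 1
s2: b2⊕b3⊕b6⊕b7⊕b10⊕b11⊕b14⊕b15⊕b18⊕b19⊕b22⊕b23⊕b26⊕b27⊕b30⊕b31 = 1⊕1⊕0⊕1⊕0⊕0⊕1⊕0⊕0⊕0⊕1⊕1⊕1⊕0⊕1⊕0 = 0
s4: b4⊕b5⊕b6⊕b7⊕b12⊕b13⊕b14⊕b15⊕b20⊕b21⊕b22⊕b23⊕b28⊕b29⊕b30⊕b31 = 1⊕0⊕0⊕1⊕1⊕0⊕1⊕0⊕1⊕0⊕1⊕1⊕0⊕1⊕1⊕0 = 1
s8: b8⊕b9⊕b10⊕b11⊕b12⊕b13⊕b14⊕b15⊕b24⊕b25⊕b26⊕b27⊕b28⊕b29⊕b30⊕b31 = 1⊕1⊕0⊕0⊕1⊕0⊕1⊕0⊕0⊕1⊕1⊕0⊕0⊕1⊕1⊕0 = 0
s16: b16⊕b17⊕b18⊕b19⊕b20⊕b21⊕b22⊕b23⊕b24⊕b25⊕b26⊕b27⊕b28⊕b29⊕b30⊕b31 = 0⊕1⊕0⊕0⊕1⊕0⊕1⊕1⊕0⊕1⊕1⊕0⊕0⊕1⊕1⊕0 = 0
Syndrome (s16...s1) = 00101 → position 5.

00101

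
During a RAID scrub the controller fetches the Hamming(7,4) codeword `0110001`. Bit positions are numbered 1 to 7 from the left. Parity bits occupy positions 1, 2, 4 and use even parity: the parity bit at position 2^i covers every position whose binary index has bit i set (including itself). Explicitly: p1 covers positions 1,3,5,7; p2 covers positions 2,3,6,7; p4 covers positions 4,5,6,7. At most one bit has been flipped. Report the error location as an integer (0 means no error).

6

s1: b1⊕b3⊕b5⊕b7 = 0⊕1⊕0⊕1 = 0
s2: b2⊕b3⊕b6⊕b7 = 1⊕1⊕0⊕1 = 1
s4: b4⊕b5⊕b6⊕b7 = 0⊕0⊕0⊕1 = 1
Syndrome (s4...s1) = 110 → position 6.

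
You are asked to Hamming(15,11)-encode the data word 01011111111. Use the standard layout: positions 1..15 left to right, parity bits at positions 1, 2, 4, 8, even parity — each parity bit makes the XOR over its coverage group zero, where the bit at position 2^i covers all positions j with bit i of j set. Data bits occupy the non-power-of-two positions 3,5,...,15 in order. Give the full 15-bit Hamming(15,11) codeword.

Place data bits at non-power-of-two positions: b3=0, b5=1, b6=0, b7=1, b9=1, b10=1, b11=1, b12=1, b13=1, b14=1, b15=1.
p1 = XOR of data positions {3,5,7,9,11,13,15} = 0⊕1⊕1⊕1⊕1⊕1⊕1 = 0
p2 = XOR of data positions {3,6,7,10,11,14,15} = 0⊕0⊕1⊕1⊕1⊕1⊕1 = 1
p4 = XOR of data positions {5,6,7,12,13,14,15} = 1⊕0⊕1⊕1⊕1⊕1⊕1 = 0
p8 = XOR of data positions {9,10,11,12,13,14,15} = 1⊕1⊕1⊕1⊕1⊕1⊕1 = 1
Codeword b1..b15 = 010010111111111

010010111111111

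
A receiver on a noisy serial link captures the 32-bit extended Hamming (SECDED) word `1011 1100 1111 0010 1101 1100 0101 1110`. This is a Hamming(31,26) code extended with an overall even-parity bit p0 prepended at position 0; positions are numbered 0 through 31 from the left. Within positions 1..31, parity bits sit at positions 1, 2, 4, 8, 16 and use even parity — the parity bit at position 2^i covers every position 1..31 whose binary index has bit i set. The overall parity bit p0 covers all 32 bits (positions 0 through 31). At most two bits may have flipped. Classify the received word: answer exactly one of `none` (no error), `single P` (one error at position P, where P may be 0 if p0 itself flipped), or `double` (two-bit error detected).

none

s1: b1⊕b3⊕b5⊕b7⊕b9⊕b11⊕b13⊕b15⊕b17⊕b19⊕b21⊕b23⊕b25⊕b27⊕b29⊕b31 = 0⊕1⊕1⊕0⊕1⊕1⊕0⊕0⊕1⊕1⊕1⊕0⊕1⊕1⊕1⊕0 = 0
s2: b2⊕b3⊕b6⊕b7⊕b10⊕b11⊕b14⊕b15⊕b18⊕b19⊕b22⊕b23⊕b26⊕b27⊕b30⊕b31 = 1⊕1⊕0⊕0⊕1⊕1⊕1⊕0⊕0⊕1⊕0⊕0⊕0⊕1⊕1⊕0 = 0
s4: b4⊕b5⊕b6⊕b7⊕b12⊕b13⊕b14⊕b15⊕b20⊕b21⊕b22⊕b23⊕b28⊕b29⊕b30⊕b31 = 1⊕1⊕0⊕0⊕0⊕0⊕1⊕0⊕1⊕1⊕0⊕0⊕1⊕1⊕1⊕0 = 0
s8: b8⊕b9⊕b10⊕b11⊕b12⊕b13⊕b14⊕b15⊕b24⊕b25⊕b26⊕b27⊕b28⊕b29⊕b30⊕b31 = 1⊕1⊕1⊕1⊕0⊕0⊕1⊕0⊕0⊕1⊕0⊕1⊕1⊕1⊕1⊕0 = 0
s16: b16⊕b17⊕b18⊕b19⊕b20⊕b21⊕b22⊕b23⊕b24⊕b25⊕b26⊕b27⊕b28⊕b29⊕b30⊕b31 = 1⊕1⊕0⊕1⊕1⊕1⊕0⊕0⊕0⊕1⊕0⊕1⊕1⊕1⊕1⊕0 = 0
Syndrome (s16...s1) = 00000 → position 0 (no error).
Overall parity (XOR of all 32 bits, including p0): 1⊕0⊕1⊕1⊕1⊕1⊕0⊕0⊕1⊕1⊕1⊕1⊕0⊕0⊕1⊕0⊕1⊕1⊕0⊕1⊕1⊕1⊕0⊕0⊕0⊕1⊕0⊕1⊕1⊕1⊕1⊕0 = 0
Overall=0, syndrome position=0 → no error.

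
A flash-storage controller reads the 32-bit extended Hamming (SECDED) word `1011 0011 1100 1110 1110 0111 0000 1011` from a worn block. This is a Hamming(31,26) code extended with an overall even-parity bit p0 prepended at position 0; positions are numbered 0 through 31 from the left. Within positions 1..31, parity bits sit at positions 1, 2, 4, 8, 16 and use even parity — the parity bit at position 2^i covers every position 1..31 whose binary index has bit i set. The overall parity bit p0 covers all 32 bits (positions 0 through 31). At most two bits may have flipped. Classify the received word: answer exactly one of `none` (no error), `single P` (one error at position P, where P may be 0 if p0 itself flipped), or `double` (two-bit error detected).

s1: b1⊕b3⊕b5⊕b7⊕b9⊕b11⊕b13⊕b15⊕b17⊕b19⊕b21⊕b23⊕b25⊕b27⊕b29⊕b31 = 0⊕1⊕0⊕1⊕1⊕0⊕1⊕0⊕1⊕0⊕1⊕1⊕0⊕0⊕0⊕1 = 0
s2: b2⊕b3⊕b6⊕b7⊕b10⊕b11⊕b14⊕b15⊕b18⊕b19⊕b22⊕b23⊕b26⊕b27⊕b30⊕b31 = 1⊕1⊕1⊕1⊕0⊕0⊕1⊕0⊕1⊕0⊕1⊕1⊕0⊕0⊕1⊕1 = 0
s4: b4⊕b5⊕b6⊕b7⊕b12⊕b13⊕b14⊕b15⊕b20⊕b21⊕b22⊕b23⊕b28⊕b29⊕b30⊕b31 = 0⊕0⊕1⊕1⊕1⊕1⊕1⊕0⊕0⊕1⊕1⊕1⊕1⊕0⊕1⊕1 = 1
s8: b8⊕b9⊕b10⊕b11⊕b12⊕b13⊕b14⊕b15⊕b24⊕b25⊕b26⊕b27⊕b28⊕b29⊕b30⊕b31 = 1⊕1⊕0⊕0⊕1⊕1⊕1⊕0⊕0⊕0⊕0⊕0⊕1⊕0⊕1⊕1 = 0
s16: b16⊕b17⊕b18⊕b19⊕b20⊕b21⊕b22⊕b23⊕b24⊕b25⊕b26⊕b27⊕b28⊕b29⊕b30⊕b31 = 1⊕1⊕1⊕0⊕0⊕1⊕1⊕1⊕0⊕0⊕0⊕0⊕1⊕0⊕1⊕1 = 1
Syndrome (s16...s1) = 10100 → position 20.
Overall parity (XOR of all 32 bits, including p0): 1⊕0⊕1⊕1⊕0⊕0⊕1⊕1⊕1⊕1⊕0⊕0⊕1⊕1⊕1⊕0⊕1⊕1⊕1⊕0⊕0⊕1⊕1⊕1⊕0⊕0⊕0⊕0⊕1⊕0⊕1⊕1 = 1
Overall=1, syndrome position=20 → single-bit error at position 20.

single 20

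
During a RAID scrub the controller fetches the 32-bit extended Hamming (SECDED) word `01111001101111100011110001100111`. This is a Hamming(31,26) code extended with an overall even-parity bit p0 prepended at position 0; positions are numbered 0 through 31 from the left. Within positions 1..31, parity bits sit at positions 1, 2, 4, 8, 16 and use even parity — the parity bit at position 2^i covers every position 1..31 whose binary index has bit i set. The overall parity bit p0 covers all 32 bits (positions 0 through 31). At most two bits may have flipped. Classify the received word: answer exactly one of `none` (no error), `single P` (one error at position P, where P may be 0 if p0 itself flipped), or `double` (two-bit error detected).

double

s1: b1⊕b3⊕b5⊕b7⊕b9⊕b11⊕b13⊕b15⊕b17⊕b19⊕b21⊕b23⊕b25⊕b27⊕b29⊕b31 = 1⊕1⊕0⊕1⊕0⊕1⊕1⊕0⊕0⊕1⊕1⊕0⊕1⊕0⊕1⊕1 = 0
s2: b2⊕b3⊕b6⊕b7⊕b10⊕b11⊕b14⊕b15⊕b18⊕b19⊕b22⊕b23⊕b26⊕b27⊕b30⊕b31 = 1⊕1⊕0⊕1⊕1⊕1⊕1⊕0⊕1⊕1⊕0⊕0⊕1⊕0⊕1⊕1 = 1
s4: b4⊕b5⊕b6⊕b7⊕b12⊕b13⊕b14⊕b15⊕b20⊕b21⊕b22⊕b23⊕b28⊕b29⊕b30⊕b31 = 1⊕0⊕0⊕1⊕1⊕1⊕1⊕0⊕1⊕1⊕0⊕0⊕0⊕1⊕1⊕1 = 0
s8: b8⊕b9⊕b10⊕b11⊕b12⊕b13⊕b14⊕b15⊕b24⊕b25⊕b26⊕b27⊕b28⊕b29⊕b30⊕b31 = 1⊕0⊕1⊕1⊕1⊕1⊕1⊕0⊕0⊕1⊕1⊕0⊕0⊕1⊕1⊕1 = 1
s16: b16⊕b17⊕b18⊕b19⊕b20⊕b21⊕b22⊕b23⊕b24⊕b25⊕b26⊕b27⊕b28⊕b29⊕b30⊕b31 = 0⊕0⊕1⊕1⊕1⊕1⊕0⊕0⊕0⊕1⊕1⊕0⊕0⊕1⊕1⊕1 = 1
Syndrome (s16...s1) = 11010 → position 26.
Overall parity (XOR of all 32 bits, including p0): 0⊕1⊕1⊕1⊕1⊕0⊕0⊕1⊕1⊕0⊕1⊕1⊕1⊕1⊕1⊕0⊕0⊕0⊕1⊕1⊕1⊕1⊕0⊕0⊕0⊕1⊕1⊕0⊕0⊕1⊕1⊕1 = 0
Overall=0, syndrome position=26 → double-bit error detected (uncorrectable).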